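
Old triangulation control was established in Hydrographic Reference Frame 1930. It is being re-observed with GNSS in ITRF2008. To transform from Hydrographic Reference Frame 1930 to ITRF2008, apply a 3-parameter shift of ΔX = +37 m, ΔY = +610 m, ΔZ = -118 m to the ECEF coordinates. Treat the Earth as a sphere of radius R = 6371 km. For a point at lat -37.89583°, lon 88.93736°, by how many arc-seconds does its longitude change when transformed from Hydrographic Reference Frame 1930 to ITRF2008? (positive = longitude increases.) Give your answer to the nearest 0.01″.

sin φ = -0.614228, cos φ = 0.789129, sin λ = 0.999828, cos λ = 0.018546.
East component: ΔE = −sin λ·ΔX + cos λ·ΔY = −(0.999828)(37) + (0.018546)(610) = -25.68 m.
1° of latitude spans πR/180 = 111195 m; at latitude φ, 1° of longitude spans that × cos φ = 87747.1 m, so Δλ = -25.68 / 87747.1 × 3600 = -1.054″.

Δλ = -1.05″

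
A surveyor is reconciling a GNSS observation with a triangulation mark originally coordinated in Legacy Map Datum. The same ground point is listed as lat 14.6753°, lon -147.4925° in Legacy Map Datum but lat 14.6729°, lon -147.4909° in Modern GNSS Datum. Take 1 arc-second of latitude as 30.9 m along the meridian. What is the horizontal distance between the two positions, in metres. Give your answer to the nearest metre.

Δφ = 14.6729° − 14.6753° = -0.0024°; Δλ = -147.4909° − -147.4925° = +0.0016°.
1° of latitude = 3600 × 30.90 = 111240 m.
ΔN = Δφ × 111240 = -267.0 m; ΔE = Δλ × 111240 × cos(14.6753°) = +0.0016 × 111240 × 0.967377 = 172.2 m.
Distance = √(ΔE² + ΔN²) = √(172.2² + (-267.0)²) = 317.7 m.

318 m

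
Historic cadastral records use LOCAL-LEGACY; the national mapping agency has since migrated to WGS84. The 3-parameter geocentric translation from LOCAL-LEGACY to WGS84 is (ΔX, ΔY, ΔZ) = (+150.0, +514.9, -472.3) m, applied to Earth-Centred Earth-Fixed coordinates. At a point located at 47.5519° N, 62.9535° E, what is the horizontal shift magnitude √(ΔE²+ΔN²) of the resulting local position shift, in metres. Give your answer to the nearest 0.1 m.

714.6 m

At φ = 47.5519°, λ = 62.9535°: sin φ = 0.737889, cos φ = 0.674922, sin λ = 0.890638, cos λ = 0.454713.
ΔE = −sin λ·ΔX + cos λ·ΔY = −(0.890638)·(150.0) + (0.454713)·(514.9) = 100.54 m.
ΔN = −sin φ cos λ·ΔX − sin φ sin λ·ΔY + cos φ·ΔZ = −(0.737889)(0.454713)(150.0) − (0.737889)(0.890638)(514.9) + (0.674922)(-472.3) = -707.48 m.
Horizontal magnitude = √(ΔE² + ΔN²) = √(100.54² + (-707.48)²) = 714.59 m.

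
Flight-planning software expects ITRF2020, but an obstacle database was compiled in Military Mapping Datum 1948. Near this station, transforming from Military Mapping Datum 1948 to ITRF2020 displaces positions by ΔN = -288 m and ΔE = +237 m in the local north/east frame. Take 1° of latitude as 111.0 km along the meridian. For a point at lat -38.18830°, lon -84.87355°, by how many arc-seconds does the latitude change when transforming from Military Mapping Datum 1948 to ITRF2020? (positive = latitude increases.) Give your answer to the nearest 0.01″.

Δφ = -9.34″

1° of latitude = 111.0 km, so Δφ = -288.0 / 111000 = -0.0025946° = -9.341″.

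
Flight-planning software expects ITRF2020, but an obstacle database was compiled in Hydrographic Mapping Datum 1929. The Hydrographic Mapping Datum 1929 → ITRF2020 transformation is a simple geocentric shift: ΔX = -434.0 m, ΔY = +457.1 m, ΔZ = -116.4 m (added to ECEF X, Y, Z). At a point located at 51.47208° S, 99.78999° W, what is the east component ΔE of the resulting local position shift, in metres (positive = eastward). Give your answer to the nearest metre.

At φ = -51.47208°, λ = -99.78999°: sin φ = -0.782305, cos φ = 0.622896, sin λ = -0.985438, cos λ = -0.170037.
ΔE = −sin λ·ΔX + cos λ·ΔY = −(-0.985438)·(-434.0) + (-0.170037)·(457.1) = -505.40 m.

ΔE = -505 m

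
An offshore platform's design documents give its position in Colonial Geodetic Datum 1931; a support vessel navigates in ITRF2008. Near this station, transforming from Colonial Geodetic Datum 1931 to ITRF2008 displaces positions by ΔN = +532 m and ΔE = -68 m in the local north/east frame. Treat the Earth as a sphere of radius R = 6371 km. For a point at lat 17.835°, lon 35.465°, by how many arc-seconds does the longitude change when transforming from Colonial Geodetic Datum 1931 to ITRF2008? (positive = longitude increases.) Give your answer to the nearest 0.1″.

At latitude 17.835°, cos φ = 0.951942.
One radian of longitude at latitude φ spans R cos φ, so Δλ = ΔE / (R cos φ) = -68.0 / (6371000 × 0.951942) = -1.1212e-05 rad = -2.313″.

Δλ = -2.3″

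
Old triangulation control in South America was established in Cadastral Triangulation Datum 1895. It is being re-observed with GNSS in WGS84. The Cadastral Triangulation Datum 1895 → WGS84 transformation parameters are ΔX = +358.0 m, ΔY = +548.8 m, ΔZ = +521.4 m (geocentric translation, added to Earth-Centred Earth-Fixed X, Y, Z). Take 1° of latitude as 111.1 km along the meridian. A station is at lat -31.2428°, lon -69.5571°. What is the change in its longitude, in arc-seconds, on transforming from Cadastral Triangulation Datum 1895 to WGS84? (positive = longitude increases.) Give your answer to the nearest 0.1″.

sin φ = -0.518666, cos φ = 0.854977, sin λ = -0.937021, cos λ = 0.349274.
East component: ΔE = −sin λ·ΔX + cos λ·ΔY = −(-0.937021)(358.0) + (0.349274)(548.8) = 527.13 m.
1° of latitude spans 111100 m; at latitude φ, 1° of longitude spans that × cos φ = 94988.0 m, so Δλ = 527.13 / 94988.0 × 3600 = 19.978″.

Δλ = 20.0″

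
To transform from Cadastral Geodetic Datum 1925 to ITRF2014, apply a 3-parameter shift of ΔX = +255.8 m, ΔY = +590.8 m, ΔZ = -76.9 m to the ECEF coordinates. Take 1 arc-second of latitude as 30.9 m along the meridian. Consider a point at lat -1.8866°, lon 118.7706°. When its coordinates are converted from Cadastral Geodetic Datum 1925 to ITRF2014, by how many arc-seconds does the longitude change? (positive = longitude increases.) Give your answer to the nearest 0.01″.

Δλ = -16.47″

sin φ = -0.032921, cos φ = 0.999458, sin λ = 0.876554, cos λ = -0.481304.
East component: ΔE = −sin λ·ΔX + cos λ·ΔY = −(0.876554)(255.8) + (-0.481304)(590.8) = -508.58 m.
1° of latitude spans 3600 × 30.90 = 111240 m; at latitude φ, 1° of longitude spans that × cos φ = 111179.7 m, so Δλ = -508.58 / 111179.7 × 3600 = -16.468″.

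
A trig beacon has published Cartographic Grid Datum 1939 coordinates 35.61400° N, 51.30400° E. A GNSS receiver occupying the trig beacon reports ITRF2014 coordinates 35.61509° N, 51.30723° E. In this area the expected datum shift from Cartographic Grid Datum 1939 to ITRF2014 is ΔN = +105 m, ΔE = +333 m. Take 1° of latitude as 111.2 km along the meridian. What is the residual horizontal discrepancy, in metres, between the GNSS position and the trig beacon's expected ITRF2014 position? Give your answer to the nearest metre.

44 m

Observed coordinate differences: Δφ = +0.00109°, Δλ = +0.00323°.
Converting to metres (1° lat = 111200 m, cos φ = 0.812958): observed ΔN = 121.2 m, observed ΔE = 292.0 m.
Subtracting the expected shift leaves a residual of 121.2 − (105) = 16.2 m north and 292.0 − (333) = -41.0 m east.
Residual distance = √(16.2² + (-41.0)²) = 44.1 m.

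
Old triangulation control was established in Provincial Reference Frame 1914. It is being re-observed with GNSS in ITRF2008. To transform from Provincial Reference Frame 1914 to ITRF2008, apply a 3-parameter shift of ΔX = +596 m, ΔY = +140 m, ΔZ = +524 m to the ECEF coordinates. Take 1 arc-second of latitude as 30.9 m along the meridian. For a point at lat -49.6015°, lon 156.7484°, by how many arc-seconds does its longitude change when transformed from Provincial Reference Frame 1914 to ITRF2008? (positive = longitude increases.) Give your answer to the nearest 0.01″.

Δλ = -18.17″

sin φ = -0.761555, cos φ = 0.648100, sin λ = 0.394770, cos λ = -0.918780.
East component: ΔE = −sin λ·ΔX + cos λ·ΔY = −(0.394770)(596) + (-0.918780)(140) = -363.91 m.
1° of latitude spans 3600 × 30.90 = 111240 m; at latitude φ, 1° of longitude spans that × cos φ = 72094.6 m, so Δλ = -363.91 / 72094.6 × 3600 = -18.172″.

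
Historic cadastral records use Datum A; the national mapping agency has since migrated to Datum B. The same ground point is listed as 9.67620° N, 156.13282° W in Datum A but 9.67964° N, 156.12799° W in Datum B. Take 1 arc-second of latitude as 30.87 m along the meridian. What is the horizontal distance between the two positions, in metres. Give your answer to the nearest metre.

Δφ = 9.67964° − 9.67620° = +0.00344°; Δλ = -156.12799° − -156.13282° = +0.00483°.
1° of latitude = 3600 × 30.87 = 111132 m.
ΔN = Δφ × 111132 = 382.3 m; ΔE = Δλ × 111132 × cos(9.67620°) = +0.00483 × 111132 × 0.985773 = 529.1 m.
Distance = √(ΔE² + ΔN²) = √(529.1² + 382.3²) = 652.8 m.

653 m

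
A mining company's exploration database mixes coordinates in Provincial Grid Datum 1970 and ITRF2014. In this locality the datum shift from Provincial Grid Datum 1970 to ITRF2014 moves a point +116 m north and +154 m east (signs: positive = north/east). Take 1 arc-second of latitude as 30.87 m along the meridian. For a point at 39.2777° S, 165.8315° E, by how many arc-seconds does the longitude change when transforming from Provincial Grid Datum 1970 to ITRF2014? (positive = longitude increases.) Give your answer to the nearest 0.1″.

At latitude -39.2777°, cos φ = 0.774087.
1″ of longitude at this latitude = 30.87 × cos φ = 23.8961 m, so Δλ = 154.0 / 23.8961 = 6.445″.

Δλ = 6.4″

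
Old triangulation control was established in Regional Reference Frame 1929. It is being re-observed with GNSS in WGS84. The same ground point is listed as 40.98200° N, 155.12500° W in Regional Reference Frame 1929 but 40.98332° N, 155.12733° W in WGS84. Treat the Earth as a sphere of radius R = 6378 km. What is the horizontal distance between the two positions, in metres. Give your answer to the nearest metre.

245 m

Δφ = 40.98332° − 40.98200° = +0.00132°; Δλ = -155.12733° − -155.12500° = -0.00233°.
1° along a meridian = πR/180 = 111317 m.
ΔN = Δφ × 111317 = 146.9 m; ΔE = Δλ × 111317 × cos(40.98200°) = -0.00233 × 111317 × 0.754916 = -195.8 m.
Distance = √(ΔE² + ΔN²) = √((-195.8)² + 146.9²) = 244.8 m.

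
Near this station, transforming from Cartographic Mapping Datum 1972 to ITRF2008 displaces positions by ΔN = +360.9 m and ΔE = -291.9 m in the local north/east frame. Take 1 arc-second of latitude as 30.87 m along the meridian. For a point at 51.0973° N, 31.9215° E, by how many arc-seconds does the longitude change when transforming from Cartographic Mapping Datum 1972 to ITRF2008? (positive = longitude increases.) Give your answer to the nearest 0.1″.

Δλ = -15.1″

At latitude 51.0973°, cos φ = 0.628000.
1″ of longitude at this latitude = 30.87 × cos φ = 19.3864 m, so Δλ = -291.9 / 19.3864 = -15.057″.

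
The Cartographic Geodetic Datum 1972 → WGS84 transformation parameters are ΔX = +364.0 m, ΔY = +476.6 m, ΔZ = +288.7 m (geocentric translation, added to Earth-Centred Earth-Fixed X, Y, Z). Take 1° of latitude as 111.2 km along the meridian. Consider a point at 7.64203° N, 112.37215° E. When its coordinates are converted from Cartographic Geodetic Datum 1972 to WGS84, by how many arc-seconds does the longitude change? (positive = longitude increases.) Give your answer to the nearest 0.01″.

sin φ = 0.132983, cos φ = 0.991118, sin λ = 0.924731, cos λ = -0.380621.
East component: ΔE = −sin λ·ΔX + cos λ·ΔY = −(0.924731)(364.0) + (-0.380621)(476.6) = -518.01 m.
1° of latitude spans 111200 m; at latitude φ, 1° of longitude spans that × cos φ = 110212.3 m, so Δλ = -518.01 / 110212.3 × 3600 = -16.920″.

Δλ = -16.92″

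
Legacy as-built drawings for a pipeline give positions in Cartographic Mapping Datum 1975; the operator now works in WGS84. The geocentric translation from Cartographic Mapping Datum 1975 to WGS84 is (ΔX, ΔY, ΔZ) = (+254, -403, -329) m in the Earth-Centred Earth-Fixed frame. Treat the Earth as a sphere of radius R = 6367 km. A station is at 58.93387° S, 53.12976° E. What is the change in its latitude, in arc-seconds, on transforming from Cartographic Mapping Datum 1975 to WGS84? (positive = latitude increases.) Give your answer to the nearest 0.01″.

Δφ = -10.22″

sin φ = -0.856572, cos φ = 0.516027, sin λ = 0.799996, cos λ = 0.600005.
North component: ΔN = −sin φ cos λ·ΔX − sin φ sin λ·ΔY + cos φ·ΔZ = −(-0.856572)(0.600005)(254) − (-0.856572)(0.799996)(-403) + (0.516027)(-329) = -315.39 m.
1° of latitude spans πR/180 = 111125 m, so Δφ = -315.39 / 111125 × 3600 = -10.217″.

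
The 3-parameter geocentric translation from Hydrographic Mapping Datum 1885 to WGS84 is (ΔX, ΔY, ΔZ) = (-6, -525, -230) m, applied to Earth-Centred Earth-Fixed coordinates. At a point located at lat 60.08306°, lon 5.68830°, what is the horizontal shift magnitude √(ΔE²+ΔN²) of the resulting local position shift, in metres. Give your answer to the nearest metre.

526 m

At φ = 60.08306°, λ = 5.68830°: sin φ = 0.866749, cos φ = 0.498744, sin λ = 0.099117, cos λ = 0.995076.
ΔE = −sin λ·ΔX + cos λ·ΔY = −(0.099117)·(-6) + (0.995076)·(-525) = -521.82 m.
ΔN = −sin φ cos λ·ΔX − sin φ sin λ·ΔY + cos φ·ΔZ = −(0.866749)(0.995076)(-6) − (0.866749)(0.099117)(-525) + (0.498744)(-230) = -64.43 m.
Horizontal magnitude = √(ΔE² + ΔN²) = √((-521.82)² + (-64.43)²) = 525.78 m.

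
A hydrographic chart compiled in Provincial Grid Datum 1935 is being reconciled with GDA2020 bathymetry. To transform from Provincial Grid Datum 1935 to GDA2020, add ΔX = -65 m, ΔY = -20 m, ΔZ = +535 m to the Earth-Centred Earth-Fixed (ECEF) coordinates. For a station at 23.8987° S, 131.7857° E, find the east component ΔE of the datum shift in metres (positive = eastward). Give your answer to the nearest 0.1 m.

ΔE = 61.8 m

At φ = -23.8987°, λ = 131.7857°: sin φ = -0.405121, cos φ = 0.914263, sin λ = 0.745642, cos λ = -0.666346.
ΔE = −sin λ·ΔX + cos λ·ΔY = −(0.745642)·(-65) + (-0.666346)·(-20) = 61.79 m.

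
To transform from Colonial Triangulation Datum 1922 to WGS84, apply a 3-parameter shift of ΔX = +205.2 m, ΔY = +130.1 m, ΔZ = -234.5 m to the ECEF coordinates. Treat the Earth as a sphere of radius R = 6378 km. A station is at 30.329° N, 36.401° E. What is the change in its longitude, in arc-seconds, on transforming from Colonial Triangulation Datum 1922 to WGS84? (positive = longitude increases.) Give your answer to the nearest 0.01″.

sin φ = 0.504965, cos φ = 0.863140, sin λ = 0.593433, cos λ = 0.804883.
East component: ΔE = −sin λ·ΔX + cos λ·ΔY = −(0.593433)(205.2) + (0.804883)(130.1) = -17.06 m.
1° of latitude spans πR/180 = 111317 m; at latitude φ, 1° of longitude spans that × cos φ = 96082.2 m, so Δλ = -17.06 / 96082.2 × 3600 = -0.639″.

Δλ = -0.64″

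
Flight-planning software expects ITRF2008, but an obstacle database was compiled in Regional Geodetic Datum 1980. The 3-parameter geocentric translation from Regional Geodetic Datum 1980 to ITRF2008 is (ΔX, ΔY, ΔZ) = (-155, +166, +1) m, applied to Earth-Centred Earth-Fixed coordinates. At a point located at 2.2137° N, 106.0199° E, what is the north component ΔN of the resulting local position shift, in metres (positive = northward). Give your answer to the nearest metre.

ΔN = -7 m

The local north axis is (−sin φ cos λ, −sin φ sin λ, cos φ), giving ΔN = -1.652 − 6.163 + 0.999 = -6.82 m.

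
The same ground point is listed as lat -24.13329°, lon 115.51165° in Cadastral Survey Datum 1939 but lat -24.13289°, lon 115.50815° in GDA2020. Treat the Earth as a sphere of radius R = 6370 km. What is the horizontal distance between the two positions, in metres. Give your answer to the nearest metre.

Δφ = -24.13289° − -24.13329° = +0.00040°; Δλ = 115.50815° − 115.51165° = -0.00350°.
1° along a meridian = πR/180 = 111177 m.
ΔN = Δφ × 111177 = 44.5 m; ΔE = Δλ × 111177 × cos(-24.13329°) = -0.00350 × 111177 × 0.912597 = -355.1 m.
Distance = √(ΔE² + ΔN²) = √((-355.1)² + 44.5²) = 357.9 m.

358 m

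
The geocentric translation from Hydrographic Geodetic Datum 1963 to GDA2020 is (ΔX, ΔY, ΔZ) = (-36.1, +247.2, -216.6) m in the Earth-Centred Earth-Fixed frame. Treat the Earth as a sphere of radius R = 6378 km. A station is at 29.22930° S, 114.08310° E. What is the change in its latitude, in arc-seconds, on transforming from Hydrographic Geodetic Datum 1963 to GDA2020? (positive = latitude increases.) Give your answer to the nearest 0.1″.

Δφ = -2.3″

sin φ = -0.488306, cos φ = 0.872672, sin λ = 0.912955, cos λ = -0.408061.
North component: ΔN = −sin φ cos λ·ΔX − sin φ sin λ·ΔY + cos φ·ΔZ = −(-0.488306)(-0.408061)(-36.1) − (-0.488306)(0.912955)(247.2) + (0.872672)(-216.6) = -71.63 m.
1° of latitude spans πR/180 = 111317 m, so Δφ = -71.63 / 111317 × 3600 = -2.316″.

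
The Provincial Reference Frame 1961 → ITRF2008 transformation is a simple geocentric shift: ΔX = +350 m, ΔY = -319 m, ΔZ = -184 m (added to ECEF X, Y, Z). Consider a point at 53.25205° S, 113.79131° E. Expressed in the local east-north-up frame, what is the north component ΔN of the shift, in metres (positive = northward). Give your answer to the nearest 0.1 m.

ΔN = -457.1 m

The local north axis is (−sin φ cos λ, −sin φ sin λ, cos φ), giving ΔN = -113.134 − 233.886 − 110.086 = -457.11 m.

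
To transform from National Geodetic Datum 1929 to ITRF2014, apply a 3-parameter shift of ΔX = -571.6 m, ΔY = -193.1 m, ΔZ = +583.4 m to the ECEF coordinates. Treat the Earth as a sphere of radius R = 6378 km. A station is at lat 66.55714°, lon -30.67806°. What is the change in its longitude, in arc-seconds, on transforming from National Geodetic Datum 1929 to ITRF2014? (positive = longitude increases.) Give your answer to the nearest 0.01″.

Δλ = -37.21″

sin φ = 0.917457, cos φ = 0.397834, sin λ = -0.510214, cos λ = 0.860048.
East component: ΔE = −sin λ·ΔX + cos λ·ΔY = −(-0.510214)(-571.6) + (0.860048)(-193.1) = -457.71 m.
1° of latitude spans πR/180 = 111317 m; at latitude φ, 1° of longitude spans that × cos φ = 44285.8 m, so Δλ = -457.71 / 44285.8 × 3600 = -37.208″.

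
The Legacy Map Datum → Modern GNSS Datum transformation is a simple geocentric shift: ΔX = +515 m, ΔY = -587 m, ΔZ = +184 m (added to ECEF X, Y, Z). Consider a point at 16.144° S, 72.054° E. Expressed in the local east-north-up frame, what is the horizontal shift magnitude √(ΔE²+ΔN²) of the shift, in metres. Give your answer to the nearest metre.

674 m

The local east axis at (φ, λ) is (−sin λ, cos λ, 0), so ΔE = −sin(72.054°)·515 + cos(72.054°)·(-587) = -670.81 m.
The local north axis is (−sin φ cos λ, −sin φ sin λ, cos φ), giving ΔN = 44.122 − 155.276 + 176.744 = 65.59 m.
Horizontal magnitude = √(ΔE² + ΔN²) = √((-670.81)² + 65.59²) = 674.01 m.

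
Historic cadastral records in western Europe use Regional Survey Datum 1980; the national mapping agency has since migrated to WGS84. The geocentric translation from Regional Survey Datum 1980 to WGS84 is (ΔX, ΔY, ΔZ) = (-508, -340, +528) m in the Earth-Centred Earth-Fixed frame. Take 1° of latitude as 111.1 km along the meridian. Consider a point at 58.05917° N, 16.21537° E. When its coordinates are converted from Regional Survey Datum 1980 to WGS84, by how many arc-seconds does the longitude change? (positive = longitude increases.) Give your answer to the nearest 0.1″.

Δλ = -11.3″

sin φ = 0.848595, cos φ = 0.529043, sin λ = 0.279249, cos λ = 0.960219.
East component: ΔE = −sin λ·ΔX + cos λ·ΔY = −(0.279249)(-508) + (0.960219)(-340) = -184.62 m.
1° of latitude spans 111100 m; at latitude φ, 1° of longitude spans that × cos φ = 58776.7 m, so Δλ = -184.62 / 58776.7 × 3600 = -11.308″.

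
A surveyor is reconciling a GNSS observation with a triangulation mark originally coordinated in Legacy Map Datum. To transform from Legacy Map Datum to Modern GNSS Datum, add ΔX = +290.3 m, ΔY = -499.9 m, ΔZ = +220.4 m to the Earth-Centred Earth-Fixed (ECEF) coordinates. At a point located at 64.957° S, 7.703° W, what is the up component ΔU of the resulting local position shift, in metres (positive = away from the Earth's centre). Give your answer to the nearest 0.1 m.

At φ = -64.957°, λ = -7.703°: sin φ = -0.905990, cos φ = 0.423298, sin λ = -0.134038, cos λ = 0.990976.
ΔU = cos φ cos λ·ΔX + cos φ sin λ·ΔY + sin φ·ΔZ = (0.423298)(0.990976)(290.3) + (0.423298)(-0.134038)(-499.9) + (-0.905990)(220.4) = -49.54 m.

ΔU = -49.5 m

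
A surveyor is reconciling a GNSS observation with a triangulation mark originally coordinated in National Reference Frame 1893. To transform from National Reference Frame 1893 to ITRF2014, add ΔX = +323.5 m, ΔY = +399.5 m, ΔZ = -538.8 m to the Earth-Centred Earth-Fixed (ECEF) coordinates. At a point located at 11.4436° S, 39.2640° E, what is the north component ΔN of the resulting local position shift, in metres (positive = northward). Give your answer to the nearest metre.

ΔN = -428 m

The local north axis is (−sin φ cos λ, −sin φ sin λ, cos φ), giving ΔN = 49.693 + 50.165 − 528.089 = -428.23 m.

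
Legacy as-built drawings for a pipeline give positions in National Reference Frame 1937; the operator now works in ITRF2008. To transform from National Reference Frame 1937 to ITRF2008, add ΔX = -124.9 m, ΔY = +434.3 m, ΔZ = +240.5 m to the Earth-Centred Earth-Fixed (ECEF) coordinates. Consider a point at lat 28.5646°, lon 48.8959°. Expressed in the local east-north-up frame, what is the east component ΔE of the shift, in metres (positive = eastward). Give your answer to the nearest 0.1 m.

ΔE = 379.6 m

The local east axis at (φ, λ) is (−sin λ, cos λ, 0), so ΔE = −sin(48.8959°)·(-124.9) + cos(48.8959°)·434.3 = 379.64 m.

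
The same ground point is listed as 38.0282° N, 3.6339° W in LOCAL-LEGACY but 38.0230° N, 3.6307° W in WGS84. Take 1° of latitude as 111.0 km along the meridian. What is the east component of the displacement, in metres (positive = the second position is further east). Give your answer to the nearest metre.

ΔE = 280 m

Δφ = 38.0230° − 38.0282° = -0.0052°; Δλ = -3.6307° − -3.6339° = +0.0032°.
ΔN = Δφ × 111000 = -577.2 m; ΔE = Δλ × 111000 × cos(38.0282°) = +0.0032 × 111000 × 0.787708 = 279.8 m.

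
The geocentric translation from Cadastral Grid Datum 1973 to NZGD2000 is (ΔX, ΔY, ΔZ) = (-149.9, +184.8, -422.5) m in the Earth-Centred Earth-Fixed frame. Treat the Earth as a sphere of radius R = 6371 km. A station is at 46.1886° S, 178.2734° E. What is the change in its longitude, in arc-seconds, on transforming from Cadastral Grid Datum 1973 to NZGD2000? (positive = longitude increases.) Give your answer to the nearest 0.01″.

Δλ = -8.43″

sin φ = -0.721622, cos φ = 0.692287, sin λ = 0.030130, cos λ = -0.999546.
East component: ΔE = −sin λ·ΔX + cos λ·ΔY = −(0.030130)(-149.9) + (-0.999546)(184.8) = -180.20 m.
1° of latitude spans πR/180 = 111195 m; at latitude φ, 1° of longitude spans that × cos φ = 76978.8 m, so Δλ = -180.20 / 76978.8 × 3600 = -8.427″.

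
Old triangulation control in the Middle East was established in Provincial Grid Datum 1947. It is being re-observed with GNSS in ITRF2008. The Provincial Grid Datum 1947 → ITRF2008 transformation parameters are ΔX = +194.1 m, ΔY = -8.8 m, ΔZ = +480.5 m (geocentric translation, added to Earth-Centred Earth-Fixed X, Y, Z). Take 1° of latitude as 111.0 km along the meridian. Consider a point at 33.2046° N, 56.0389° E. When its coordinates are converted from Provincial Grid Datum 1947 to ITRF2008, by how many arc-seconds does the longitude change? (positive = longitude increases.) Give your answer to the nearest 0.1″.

Δλ = -6.4″

sin φ = 0.547630, cos φ = 0.836720, sin λ = 0.829417, cos λ = 0.558630.
East component: ΔE = −sin λ·ΔX + cos λ·ΔY = −(0.829417)(194.1) + (0.558630)(-8.8) = -165.91 m.
1° of latitude spans 111000 m; at latitude φ, 1° of longitude spans that × cos φ = 92876.0 m, so Δλ = -165.91 / 92876.0 × 3600 = -6.431″.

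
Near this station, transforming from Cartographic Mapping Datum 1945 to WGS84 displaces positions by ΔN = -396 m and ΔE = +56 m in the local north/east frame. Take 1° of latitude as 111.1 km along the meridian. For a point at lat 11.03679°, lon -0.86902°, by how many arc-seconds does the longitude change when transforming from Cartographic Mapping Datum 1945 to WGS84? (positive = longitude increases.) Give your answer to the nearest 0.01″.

At latitude 11.03679°, cos φ = 0.981504.
1° of longitude at this latitude = 111.1 × cos φ = 109.05 km, so Δλ = 56.0 / 109045.1 = 0.0005135° = 1.849″.

Δλ = 1.85″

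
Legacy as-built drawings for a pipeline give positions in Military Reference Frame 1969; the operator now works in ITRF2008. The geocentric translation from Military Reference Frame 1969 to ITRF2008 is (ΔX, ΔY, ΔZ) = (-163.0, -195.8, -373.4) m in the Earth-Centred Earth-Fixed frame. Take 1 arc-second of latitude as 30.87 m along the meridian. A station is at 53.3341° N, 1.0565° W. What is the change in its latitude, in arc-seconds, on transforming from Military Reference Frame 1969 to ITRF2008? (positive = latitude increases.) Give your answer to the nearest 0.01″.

sin φ = 0.802131, cos φ = 0.597148, sin λ = -0.018438, cos λ = 0.999830.
North component: ΔN = −sin φ cos λ·ΔX − sin φ sin λ·ΔY + cos φ·ΔZ = −(0.802131)(0.999830)(-163.0) − (0.802131)(-0.018438)(-195.8) + (0.597148)(-373.4) = -95.15 m.
1° of latitude spans 3600 × 30.87 = 111132 m, so Δφ = -95.15 / 111132 × 3600 = -3.082″.

Δφ = -3.08″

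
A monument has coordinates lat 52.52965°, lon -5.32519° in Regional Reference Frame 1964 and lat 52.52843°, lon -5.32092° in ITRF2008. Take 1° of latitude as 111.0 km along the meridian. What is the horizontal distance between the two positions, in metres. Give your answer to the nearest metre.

Δφ = 52.52843° − 52.52965° = -0.00122°; Δλ = -5.32092° − -5.32519° = +0.00427°.
ΔN = Δφ × 111000 = -135.4 m; ΔE = Δλ × 111000 × cos(52.52965°) = +0.00427 × 111000 × 0.608351 = 288.3 m.
Distance = √(ΔE² + ΔN²) = √(288.3² + (-135.4)²) = 318.6 m.

319 m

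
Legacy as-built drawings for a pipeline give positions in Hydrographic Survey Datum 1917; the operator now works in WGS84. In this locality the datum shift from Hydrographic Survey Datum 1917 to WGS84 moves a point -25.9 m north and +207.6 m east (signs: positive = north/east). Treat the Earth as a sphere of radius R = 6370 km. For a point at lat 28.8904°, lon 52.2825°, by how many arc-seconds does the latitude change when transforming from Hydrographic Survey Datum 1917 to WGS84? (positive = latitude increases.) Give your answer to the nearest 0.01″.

Δφ = -0.84″

On a sphere of radius R, 1 rad of latitude = R, so Δφ = ΔN / R = -25.9 / 6370000 = -4.0659e-06 rad = -0.839″.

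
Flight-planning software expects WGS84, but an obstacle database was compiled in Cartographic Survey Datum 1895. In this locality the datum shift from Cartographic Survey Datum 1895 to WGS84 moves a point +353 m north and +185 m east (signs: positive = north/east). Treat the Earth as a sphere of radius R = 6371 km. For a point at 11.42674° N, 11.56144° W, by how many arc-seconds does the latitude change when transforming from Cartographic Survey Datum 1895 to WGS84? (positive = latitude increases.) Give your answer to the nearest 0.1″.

On a sphere of radius R, 1 rad of latitude = R, so Δφ = ΔN / R = 353.0 / 6371000 = 5.5407e-05 rad = 11.429″.

Δφ = 11.4″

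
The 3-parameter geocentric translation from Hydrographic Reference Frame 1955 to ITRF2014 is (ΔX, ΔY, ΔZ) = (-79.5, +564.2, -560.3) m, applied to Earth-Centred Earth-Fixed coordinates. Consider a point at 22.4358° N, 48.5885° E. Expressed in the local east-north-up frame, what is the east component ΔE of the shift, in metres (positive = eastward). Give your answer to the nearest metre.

ΔE = 433 m

At φ = 22.4358°, λ = 48.5885°: sin φ = 0.381648, cos φ = 0.924308, sin λ = 0.749978, cos λ = 0.661462.
ΔE = −sin λ·ΔX + cos λ·ΔY = −(0.749978)·(-79.5) + (0.661462)·(564.2) = 432.82 m.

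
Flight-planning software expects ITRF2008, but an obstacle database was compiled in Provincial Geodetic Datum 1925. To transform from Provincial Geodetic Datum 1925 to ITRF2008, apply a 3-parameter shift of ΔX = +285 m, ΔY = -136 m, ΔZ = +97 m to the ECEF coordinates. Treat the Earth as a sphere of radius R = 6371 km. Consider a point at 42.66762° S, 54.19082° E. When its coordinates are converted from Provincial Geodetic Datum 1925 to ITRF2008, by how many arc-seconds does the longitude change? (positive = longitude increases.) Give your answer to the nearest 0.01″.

Δλ = -13.68″

sin φ = -0.677744, cos φ = 0.735298, sin λ = 0.810970, cos λ = 0.585088.
East component: ΔE = −sin λ·ΔX + cos λ·ΔY = −(0.810970)(285) + (0.585088)(-136) = -310.70 m.
1° of latitude spans πR/180 = 111195 m; at latitude φ, 1° of longitude spans that × cos φ = 81761.4 m, so Δλ = -310.70 / 81761.4 × 3600 = -13.680″.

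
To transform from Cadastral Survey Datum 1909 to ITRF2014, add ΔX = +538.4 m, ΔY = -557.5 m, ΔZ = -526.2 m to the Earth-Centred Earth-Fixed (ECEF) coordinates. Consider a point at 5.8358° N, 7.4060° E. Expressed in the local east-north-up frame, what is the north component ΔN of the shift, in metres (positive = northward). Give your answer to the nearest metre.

ΔN = -570 m

At φ = 5.8358°, λ = 7.4060°: sin φ = 0.101678, cos φ = 0.994817, sin λ = 0.128899, cos λ = 0.991658.
ΔN = −sin φ cos λ·ΔX − sin φ sin λ·ΔY + cos φ·ΔZ = −(0.101678)(0.991658)(538.4) − (0.101678)(0.128899)(-557.5) + (0.994817)(-526.2) = -570.45 m.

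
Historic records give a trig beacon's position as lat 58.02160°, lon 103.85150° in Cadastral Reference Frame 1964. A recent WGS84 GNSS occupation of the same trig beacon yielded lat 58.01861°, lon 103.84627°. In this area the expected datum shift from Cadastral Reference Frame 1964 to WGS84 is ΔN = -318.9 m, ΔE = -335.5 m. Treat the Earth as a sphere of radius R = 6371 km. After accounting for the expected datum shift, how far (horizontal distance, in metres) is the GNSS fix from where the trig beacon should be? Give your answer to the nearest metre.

31 m

Observed coordinate differences: Δφ = -0.00299°, Δλ = -0.00523°.
Converting to metres (1° lat = 111195 m, cos φ = 0.529600): observed ΔN = -332.5 m, observed ΔE = -308.0 m.
Subtracting the expected shift leaves a residual of -332.5 − (-318.9) = -13.6 m north and -308.0 − (-335.5) = 27.5 m east.
Residual distance = √((-13.6)² + 27.5²) = 30.7 m.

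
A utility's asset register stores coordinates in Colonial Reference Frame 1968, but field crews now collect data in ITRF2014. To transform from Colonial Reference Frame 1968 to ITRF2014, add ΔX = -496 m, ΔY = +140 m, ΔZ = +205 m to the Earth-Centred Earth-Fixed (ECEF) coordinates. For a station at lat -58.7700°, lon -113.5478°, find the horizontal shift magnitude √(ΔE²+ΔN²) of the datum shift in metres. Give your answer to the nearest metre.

537 m

The local east axis at (φ, λ) is (−sin λ, cos λ, 0), so ΔE = −sin(-113.5478°)·(-496) + cos(-113.5478°)·140 = -510.63 m.
The local north axis is (−sin φ cos λ, −sin φ sin λ, cos φ), giving ΔN = 169.444 − 109.744 + 106.287 = 165.99 m.
Horizontal magnitude = √(ΔE² + ΔN²) = √((-510.63)² + 165.99²) = 536.93 m.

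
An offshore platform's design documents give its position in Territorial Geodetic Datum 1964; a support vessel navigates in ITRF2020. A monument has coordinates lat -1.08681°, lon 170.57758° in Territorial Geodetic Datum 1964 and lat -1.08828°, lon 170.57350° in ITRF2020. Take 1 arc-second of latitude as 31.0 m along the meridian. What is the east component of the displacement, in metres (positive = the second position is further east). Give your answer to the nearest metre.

ΔE = -455 m

Δφ = -1.08828° − -1.08681° = -0.00147°; Δλ = 170.57350° − 170.57758° = -0.00408°.
1° of latitude = 3600 × 31.00 = 111600 m.
ΔN = Δφ × 111600 = -164.1 m; ΔE = Δλ × 111600 × cos(-1.08681°) = -0.00408 × 111600 × 0.999820 = -455.2 m.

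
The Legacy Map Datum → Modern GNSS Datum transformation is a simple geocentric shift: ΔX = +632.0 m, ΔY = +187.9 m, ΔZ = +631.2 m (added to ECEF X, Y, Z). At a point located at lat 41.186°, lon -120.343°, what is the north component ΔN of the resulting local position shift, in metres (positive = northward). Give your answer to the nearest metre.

ΔN = 792 m

The local north axis is (−sin φ cos λ, −sin φ sin λ, cos φ), giving ΔN = 210.242 + 106.784 + 475.026 = 792.05 m.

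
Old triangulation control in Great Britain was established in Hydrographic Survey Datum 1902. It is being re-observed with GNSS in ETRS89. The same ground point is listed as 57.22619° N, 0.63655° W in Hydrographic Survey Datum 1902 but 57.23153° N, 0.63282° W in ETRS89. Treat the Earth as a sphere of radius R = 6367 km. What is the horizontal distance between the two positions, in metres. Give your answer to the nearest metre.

Δφ = 57.23153° − 57.22619° = +0.00534°; Δλ = -0.63282° − -0.63655° = +0.00373°.
1° along a meridian = πR/180 = 111125 m.
ΔN = Δφ × 111125 = 593.4 m; ΔE = Δλ × 111125 × cos(57.22619°) = +0.00373 × 111125 × 0.541324 = 224.4 m.
Distance = √(ΔE² + ΔN²) = √(224.4² + 593.4²) = 634.4 m.

634 m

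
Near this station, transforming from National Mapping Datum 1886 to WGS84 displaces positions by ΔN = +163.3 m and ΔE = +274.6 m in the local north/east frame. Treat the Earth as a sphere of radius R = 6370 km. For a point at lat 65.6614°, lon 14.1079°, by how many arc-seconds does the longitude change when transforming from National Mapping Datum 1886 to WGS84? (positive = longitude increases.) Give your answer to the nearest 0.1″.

Δλ = 21.6″

At latitude 65.6614°, cos φ = 0.412128.
One radian of longitude at latitude φ spans R cos φ, so Δλ = ΔE / (R cos φ) = 274.6 / (6370000 × 0.412128) = 1.0460e-04 rad = 21.575″.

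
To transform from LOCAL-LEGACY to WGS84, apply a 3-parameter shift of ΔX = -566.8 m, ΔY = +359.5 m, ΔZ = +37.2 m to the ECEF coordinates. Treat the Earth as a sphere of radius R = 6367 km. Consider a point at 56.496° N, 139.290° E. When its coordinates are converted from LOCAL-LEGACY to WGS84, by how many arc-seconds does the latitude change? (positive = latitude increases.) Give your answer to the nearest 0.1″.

Δφ = -17.3″

sin φ = 0.833847, cos φ = 0.551995, sin λ = 0.652231, cos λ = -0.758021.
North component: ΔN = −sin φ cos λ·ΔX − sin φ sin λ·ΔY + cos φ·ΔZ = −(0.833847)(-0.758021)(-566.8) − (0.833847)(0.652231)(359.5) + (0.551995)(37.2) = -533.24 m.
1° of latitude spans πR/180 = 111125 m, so Δφ = -533.24 / 111125 × 3600 = -17.275″.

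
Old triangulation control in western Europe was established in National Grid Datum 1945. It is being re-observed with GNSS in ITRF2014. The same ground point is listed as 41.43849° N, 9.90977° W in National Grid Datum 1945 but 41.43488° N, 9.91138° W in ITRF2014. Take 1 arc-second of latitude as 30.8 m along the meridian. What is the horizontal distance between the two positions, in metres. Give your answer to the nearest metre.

Δφ = 41.43488° − 41.43849° = -0.00361°; Δλ = -9.91138° − -9.90977° = -0.00161°.
1° of latitude = 3600 × 30.80 = 110880 m.
ΔN = Δφ × 110880 = -400.3 m; ΔE = Δλ × 110880 × cos(41.43849°) = -0.00161 × 110880 × 0.749667 = -133.8 m.
Distance = √(ΔE² + ΔN²) = √((-133.8)² + (-400.3)²) = 422.1 m.

422 m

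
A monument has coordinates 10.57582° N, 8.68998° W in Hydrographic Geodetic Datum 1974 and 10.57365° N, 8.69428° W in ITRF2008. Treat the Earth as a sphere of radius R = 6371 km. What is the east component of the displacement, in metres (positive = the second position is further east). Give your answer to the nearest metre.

ΔE = -470 m

Δφ = 10.57365° − 10.57582° = -0.00217°; Δλ = -8.69428° − -8.68998° = -0.00430°.
1° along a meridian = πR/180 = 111195 m.
ΔN = Δφ × 111195 = -241.3 m; ΔE = Δλ × 111195 × cos(10.57582°) = -0.00430 × 111195 × 0.983013 = -470.0 m.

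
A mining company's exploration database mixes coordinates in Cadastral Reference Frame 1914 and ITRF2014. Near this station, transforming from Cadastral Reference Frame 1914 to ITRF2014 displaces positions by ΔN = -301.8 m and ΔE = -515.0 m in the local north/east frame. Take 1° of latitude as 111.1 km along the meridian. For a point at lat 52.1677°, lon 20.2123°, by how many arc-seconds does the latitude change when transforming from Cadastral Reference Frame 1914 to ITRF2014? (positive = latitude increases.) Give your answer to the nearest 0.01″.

1° of latitude = 111.1 km, so Δφ = -301.8 / 111100 = -0.0027165° = -9.779″.

Δφ = -9.78″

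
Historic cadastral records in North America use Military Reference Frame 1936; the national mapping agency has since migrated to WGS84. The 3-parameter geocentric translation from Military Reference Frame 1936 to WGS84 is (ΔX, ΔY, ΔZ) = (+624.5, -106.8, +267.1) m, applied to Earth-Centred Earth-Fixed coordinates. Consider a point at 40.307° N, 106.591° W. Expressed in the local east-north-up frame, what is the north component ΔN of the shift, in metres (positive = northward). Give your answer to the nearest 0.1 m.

ΔN = 252.8 m

At φ = 40.307°, λ = -106.591°: sin φ = 0.646883, cos φ = 0.762589, sin λ = -0.958367, cos λ = -0.285538.
ΔN = −sin φ cos λ·ΔX − sin φ sin λ·ΔY + cos φ·ΔZ = −(0.646883)(-0.285538)(624.5) − (0.646883)(-0.958367)(-106.8) + (0.762589)(267.1) = 252.83 m.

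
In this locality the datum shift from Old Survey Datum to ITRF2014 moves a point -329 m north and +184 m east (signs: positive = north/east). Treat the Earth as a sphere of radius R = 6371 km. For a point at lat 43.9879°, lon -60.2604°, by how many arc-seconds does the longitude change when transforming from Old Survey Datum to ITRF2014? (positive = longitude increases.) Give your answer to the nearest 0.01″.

At latitude 43.9879°, cos φ = 0.719486.
One radian of longitude at latitude φ spans R cos φ, so Δλ = ΔE / (R cos φ) = 184.0 / (6371000 × 0.719486) = 4.0141e-05 rad = 8.280″.

Δλ = 8.28″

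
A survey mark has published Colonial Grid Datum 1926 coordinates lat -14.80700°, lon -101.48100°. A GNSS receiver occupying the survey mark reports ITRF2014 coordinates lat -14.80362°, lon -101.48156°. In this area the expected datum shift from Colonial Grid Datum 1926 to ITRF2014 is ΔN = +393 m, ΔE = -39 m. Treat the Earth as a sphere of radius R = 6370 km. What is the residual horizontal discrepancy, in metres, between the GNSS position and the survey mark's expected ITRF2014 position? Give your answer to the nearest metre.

Observed coordinate differences: Δφ = +0.00338°, Δλ = -0.00056°.
Converting to metres (1° lat = 111177 m, cos φ = 0.966792): observed ΔN = 375.8 m, observed ΔE = -60.2 m.
Subtracting the expected shift leaves a residual of 375.8 − (393) = -17.2 m north and -60.2 − (-39) = -21.2 m east.
Residual distance = √((-17.2)² + (-21.2)²) = 27.3 m.

27 m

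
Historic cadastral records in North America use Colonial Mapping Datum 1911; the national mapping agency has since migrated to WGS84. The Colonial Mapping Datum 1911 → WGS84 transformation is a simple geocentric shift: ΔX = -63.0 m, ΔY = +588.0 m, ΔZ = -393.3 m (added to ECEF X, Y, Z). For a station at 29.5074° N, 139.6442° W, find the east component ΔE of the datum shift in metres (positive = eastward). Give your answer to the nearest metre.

The local east axis at (φ, λ) is (−sin λ, cos λ, 0), so ΔE = −sin(-139.6442°)·(-63.0) + cos(-139.6442°)·588.0 = -488.87 m.

ΔE = -489 m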